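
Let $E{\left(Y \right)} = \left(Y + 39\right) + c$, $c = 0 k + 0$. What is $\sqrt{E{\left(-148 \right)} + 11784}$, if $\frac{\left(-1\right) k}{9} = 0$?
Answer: $5 \sqrt{467} \approx 108.05$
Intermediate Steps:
$k = 0$ ($k = \left(-9\right) 0 = 0$)
$c = 0$ ($c = 0 \cdot 0 + 0 = 0 + 0 = 0$)
$E{\left(Y \right)} = 39 + Y$ ($E{\left(Y \right)} = \left(Y + 39\right) + 0 = \left(39 + Y\right) + 0 = 39 + Y$)
$\sqrt{E{\left(-148 \right)} + 11784} = \sqrt{\left(39 - 148\right) + 11784} = \sqrt{-109 + 11784} = \sqrt{11675} = 5 \sqrt{467}$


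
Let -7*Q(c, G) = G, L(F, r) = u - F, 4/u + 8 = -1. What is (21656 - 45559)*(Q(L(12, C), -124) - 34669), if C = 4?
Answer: 5797887777/7 ≈ 8.2827e+8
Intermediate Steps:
u = -4/9 (u = 4/(-8 - 1) = 4/(-9) = 4*(-⅑) = -4/9 ≈ -0.44444)
L(F, r) = -4/9 - F
Q(c, G) = -G/7
(21656 - 45559)*(Q(L(12, C), -124) - 34669) = (21656 - 45559)*(-⅐*(-124) - 34669) = -23903*(124/7 - 34669) = -23903*(-242559/7) = 5797887777/7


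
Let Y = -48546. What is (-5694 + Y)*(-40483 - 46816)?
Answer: 4735097760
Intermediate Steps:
(-5694 + Y)*(-40483 - 46816) = (-5694 - 48546)*(-40483 - 46816) = -54240*(-87299) = 4735097760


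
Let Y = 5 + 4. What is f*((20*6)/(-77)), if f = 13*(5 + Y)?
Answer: -3120/11 ≈ -283.64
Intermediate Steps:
Y = 9
f = 182 (f = 13*(5 + 9) = 13*14 = 182)
f*((20*6)/(-77)) = 182*((20*6)/(-77)) = 182*(120*(-1/77)) = 182*(-120/77) = -3120/11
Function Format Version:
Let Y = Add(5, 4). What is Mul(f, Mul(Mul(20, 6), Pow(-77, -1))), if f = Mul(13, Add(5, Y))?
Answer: Rational(-3120, 11) ≈ -283.64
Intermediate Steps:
Y = 9
f = 182 (f = Mul(13, Add(5, 9)) = Mul(13, 14) = 182)
Mul(f, Mul(Mul(20, 6), Pow(-77, -1))) = Mul(182, Mul(Mul(20, 6), Pow(-77, -1))) = Mul(182, Mul(120, Rational(-1, 77))) = Mul(182, Rational(-120, 77)) = Rational(-3120, 11)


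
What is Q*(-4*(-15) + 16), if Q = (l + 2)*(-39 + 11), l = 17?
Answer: -40432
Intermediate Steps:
Q = -532 (Q = (17 + 2)*(-39 + 11) = 19*(-28) = -532)
Q*(-4*(-15) + 16) = -532*(-4*(-15) + 16) = -532*(60 + 16) = -532*76 = -40432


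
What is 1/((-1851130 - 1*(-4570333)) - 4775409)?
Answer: -1/2056206 ≈ -4.8633e-7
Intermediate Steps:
1/((-1851130 - 1*(-4570333)) - 4775409) = 1/((-1851130 + 4570333) - 4775409) = 1/(2719203 - 4775409) = 1/(-2056206) = -1/2056206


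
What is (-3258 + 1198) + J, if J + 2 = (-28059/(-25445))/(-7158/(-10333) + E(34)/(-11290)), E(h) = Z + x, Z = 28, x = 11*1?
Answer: -281045951101856/136403576379 ≈ -2060.4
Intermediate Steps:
x = 11
E(h) = 39 (E(h) = 28 + 11 = 39)
J = -54583761116/136403576379 (J = -2 + (-28059/(-25445))/(-7158/(-10333) + 39/(-11290)) = -2 + (-28059*(-1/25445))/(-7158*(-1/10333) + 39*(-1/11290)) = -2 + 28059/(25445*(7158/10333 - 39/11290)) = -2 + 28059/(25445*(80410833/116659570)) = -2 + (28059/25445)*(116659570/80410833) = -2 + 218223391642/136403576379 = -54583761116/136403576379 ≈ -0.40016)
(-3258 + 1198) + J = (-3258 + 1198) - 54583761116/136403576379 = -2060 - 54583761116/136403576379 = -281045951101856/136403576379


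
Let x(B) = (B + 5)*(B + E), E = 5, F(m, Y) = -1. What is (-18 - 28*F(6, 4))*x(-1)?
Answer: 160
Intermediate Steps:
x(B) = (5 + B)**2 (x(B) = (B + 5)*(B + 5) = (5 + B)*(5 + B) = (5 + B)**2)
(-18 - 28*F(6, 4))*x(-1) = (-18 - 28*(-1))*(25 + (-1)**2 + 10*(-1)) = (-18 + 28)*(25 + 1 - 10) = 10*16 = 160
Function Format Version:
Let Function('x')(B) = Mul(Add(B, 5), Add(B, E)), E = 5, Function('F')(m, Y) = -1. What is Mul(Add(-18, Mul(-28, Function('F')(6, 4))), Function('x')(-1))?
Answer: 160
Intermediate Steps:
Function('x')(B) = Pow(Add(5, B), 2) (Function('x')(B) = Mul(Add(B, 5), Add(B, 5)) = Mul(Add(5, B), Add(5, B)) = Pow(Add(5, B), 2))
Mul(Add(-18, Mul(-28, Function('F')(6, 4))), Function('x')(-1)) = Mul(Add(-18, Mul(-28, -1)), Add(25, Pow(-1, 2), Mul(10, -1))) = Mul(Add(-18, 28), Add(25, 1, -10)) = Mul(10, 16) = 160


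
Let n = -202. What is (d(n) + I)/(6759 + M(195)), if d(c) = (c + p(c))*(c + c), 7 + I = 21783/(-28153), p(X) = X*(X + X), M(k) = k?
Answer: -154316126421/32629327 ≈ -4729.4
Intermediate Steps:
p(X) = 2*X**2 (p(X) = X*(2*X) = 2*X**2)
I = -218854/28153 (I = -7 + 21783/(-28153) = -7 + 21783*(-1/28153) = -7 - 21783/28153 = -218854/28153 ≈ -7.7737)
d(c) = 2*c*(c + 2*c**2) (d(c) = (c + 2*c**2)*(c + c) = (c + 2*c**2)*(2*c) = 2*c*(c + 2*c**2))
(d(n) + I)/(6759 + M(195)) = ((-202)**2*(2 + 4*(-202)) - 218854/28153)/(6759 + 195) = (40804*(2 - 808) - 218854/28153)/6954 = (40804*(-806) - 218854/28153)*(1/6954) = (-32888024 - 218854/28153)*(1/6954) = -925896758526/28153*1/6954 = -154316126421/32629327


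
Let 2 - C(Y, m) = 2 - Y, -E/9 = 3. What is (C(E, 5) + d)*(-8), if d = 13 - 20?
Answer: 272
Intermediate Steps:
E = -27 (E = -9*3 = -27)
C(Y, m) = Y (C(Y, m) = 2 - (2 - Y) = 2 + (-2 + Y) = Y)
d = -7
(C(E, 5) + d)*(-8) = (-27 - 7)*(-8) = -34*(-8) = 272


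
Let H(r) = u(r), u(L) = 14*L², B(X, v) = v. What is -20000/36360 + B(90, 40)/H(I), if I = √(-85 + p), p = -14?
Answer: -40520/69993 ≈ -0.57891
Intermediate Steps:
I = 3*I*√11 (I = √(-85 - 14) = √(-99) = 3*I*√11 ≈ 9.9499*I)
H(r) = 14*r²
-20000/36360 + B(90, 40)/H(I) = -20000/36360 + 40/((14*(3*I*√11)²)) = -20000*1/36360 + 40/((14*(-99))) = -500/909 + 40/(-1386) = -500/909 + 40*(-1/1386) = -500/909 - 20/693 = -40520/69993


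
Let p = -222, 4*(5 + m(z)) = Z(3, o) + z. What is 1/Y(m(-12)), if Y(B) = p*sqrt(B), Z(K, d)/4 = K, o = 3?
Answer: I*sqrt(5)/1110 ≈ 0.0020145*I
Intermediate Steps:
Z(K, d) = 4*K
m(z) = -2 + z/4 (m(z) = -5 + (4*3 + z)/4 = -5 + (12 + z)/4 = -5 + (3 + z/4) = -2 + z/4)
Y(B) = -222*sqrt(B)
1/Y(m(-12)) = 1/(-222*sqrt(-2 + (1/4)*(-12))) = 1/(-222*sqrt(-2 - 3)) = 1/(-222*I*sqrt(5)) = I*sqrt(5)/1110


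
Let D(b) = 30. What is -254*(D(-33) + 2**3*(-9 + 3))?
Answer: 4572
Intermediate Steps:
-254*(D(-33) + 2**3*(-9 + 3)) = -254*(30 + 2**3*(-9 + 3)) = -254*(30 + 8*(-6)) = -254*(30 - 48) = -254*(-18) = 4572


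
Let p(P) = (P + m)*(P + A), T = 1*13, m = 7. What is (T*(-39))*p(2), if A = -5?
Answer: 13689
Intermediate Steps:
T = 13
p(P) = (-5 + P)*(7 + P) (p(P) = (P + 7)*(P - 5) = (7 + P)*(-5 + P) = (-5 + P)*(7 + P))
(T*(-39))*p(2) = (13*(-39))*(-35 + 2² + 2*2) = -507*(-35 + 4 + 4) = -507*(-27) = 13689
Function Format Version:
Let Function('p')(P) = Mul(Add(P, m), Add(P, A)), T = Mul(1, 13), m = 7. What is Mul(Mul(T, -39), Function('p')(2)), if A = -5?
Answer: 13689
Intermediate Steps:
T = 13
Function('p')(P) = Mul(Add(-5, P), Add(7, P)) (Function('p')(P) = Mul(Add(P, 7), Add(P, -5)) = Mul(Add(7, P), Add(-5, P)) = Mul(Add(-5, P), Add(7, P)))
Mul(Mul(T, -39), Function('p')(2)) = Mul(Mul(13, -39), Add(-35, Pow(2, 2), Mul(2, 2))) = Mul(-507, Add(-35, 4, 4)) = Mul(-507, -27) = 13689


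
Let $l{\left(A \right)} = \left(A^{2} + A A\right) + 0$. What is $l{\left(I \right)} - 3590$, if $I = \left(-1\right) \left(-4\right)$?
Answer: $-3558$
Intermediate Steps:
$I = 4$
$l{\left(A \right)} = 2 A^{2}$ ($l{\left(A \right)} = \left(A^{2} + A^{2}\right) + 0 = 2 A^{2} + 0 = 2 A^{2}$)
$l{\left(I \right)} - 3590 = 2 \cdot 4^{2} - 3590 = 2 \cdot 16 - 3590 = 32 - 3590 = -3558$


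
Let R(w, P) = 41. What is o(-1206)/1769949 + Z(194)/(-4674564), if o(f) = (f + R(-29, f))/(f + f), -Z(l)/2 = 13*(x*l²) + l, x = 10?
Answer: 386819522897723/184780190591604 ≈ 2.0934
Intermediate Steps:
Z(l) = -260*l² - 2*l (Z(l) = -2*(13*(10*l²) + l) = -2*(130*l² + l) = -2*(l + 130*l²) = -260*l² - 2*l)
o(f) = (41 + f)/(2*f) (o(f) = (f + 41)/(f + f) = (41 + f)/((2*f)) = (41 + f)*(1/(2*f)) = (41 + f)/(2*f))
o(-1206)/1769949 + Z(194)/(-4674564) = ((½)*(41 - 1206)/(-1206))/1769949 - 2*194*(1 + 130*194)/(-4674564) = ((½)*(-1/1206)*(-1165))*(1/1769949) - 2*194*(1 + 25220)*(-1/4674564) = (1165/2412)*(1/1769949) - 2*194*25221*(-1/4674564) = 1165/4269116988 - 9785748*(-1/4674564) = 1165/4269116988 + 815479/389547 = 386819522897723/184780190591604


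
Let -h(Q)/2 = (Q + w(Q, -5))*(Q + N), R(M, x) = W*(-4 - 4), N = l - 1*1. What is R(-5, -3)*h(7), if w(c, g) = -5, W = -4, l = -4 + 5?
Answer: -896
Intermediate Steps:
l = 1
N = 0 (N = 1 - 1*1 = 1 - 1 = 0)
R(M, x) = 32 (R(M, x) = -4*(-4 - 4) = -4*(-8) = 32)
h(Q) = -2*Q*(-5 + Q) (h(Q) = -2*(Q - 5)*(Q + 0) = -2*(-5 + Q)*Q = -2*Q*(-5 + Q))
R(-5, -3)*h(7) = 32*(2*7*(5 - 1*7)) = 32*(2*7*(5 - 7)) = 32*(2*7*(-2)) = 32*(-28) = -896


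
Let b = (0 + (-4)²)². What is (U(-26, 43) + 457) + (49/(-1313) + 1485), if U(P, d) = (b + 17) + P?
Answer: 2874108/1313 ≈ 2189.0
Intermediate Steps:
b = 256 (b = (0 + 16)² = 16² = 256)
U(P, d) = 273 + P (U(P, d) = (256 + 17) + P = 273 + P)
(U(-26, 43) + 457) + (49/(-1313) + 1485) = ((273 - 26) + 457) + (49/(-1313) + 1485) = (247 + 457) + (49*(-1/1313) + 1485) = 704 + (-49/1313 + 1485) = 704 + 1949756/1313 = 2874108/1313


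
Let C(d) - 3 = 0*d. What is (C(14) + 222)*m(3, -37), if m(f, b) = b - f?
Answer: -9000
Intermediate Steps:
C(d) = 3 (C(d) = 3 + 0*d = 3 + 0 = 3)
(C(14) + 222)*m(3, -37) = (3 + 222)*(-37 - 1*3) = 225*(-37 - 3) = 225*(-40) = -9000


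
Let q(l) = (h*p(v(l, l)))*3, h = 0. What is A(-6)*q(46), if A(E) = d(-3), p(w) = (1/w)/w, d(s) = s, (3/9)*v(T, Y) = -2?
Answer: 0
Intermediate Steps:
v(T, Y) = -6 (v(T, Y) = 3*(-2) = -6)
p(w) = w⁻² (p(w) = 1/(w*w) = w⁻²)
A(E) = -3
q(l) = 0 (q(l) = (0/(-6)²)*3 = (0*(1/36))*3 = 0*3 = 0)
A(-6)*q(46) = -3*0 = 0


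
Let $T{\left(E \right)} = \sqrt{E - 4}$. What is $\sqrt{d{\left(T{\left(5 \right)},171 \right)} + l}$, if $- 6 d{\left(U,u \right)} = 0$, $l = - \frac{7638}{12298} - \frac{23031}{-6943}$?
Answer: $\frac{\sqrt{4914005833851114}}{42692507} \approx 1.642$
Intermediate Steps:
$l = \frac{115102302}{42692507}$ ($l = \left(-7638\right) \frac{1}{12298} - - \frac{23031}{6943} = - \frac{3819}{6149} + \frac{23031}{6943} = \frac{115102302}{42692507} \approx 2.6961$)
$T{\left(E \right)} = \sqrt{-4 + E}$
$d{\left(U,u \right)} = 0$ ($d{\left(U,u \right)} = \left(- \frac{1}{6}\right) 0 = 0$)
$\sqrt{d{\left(T{\left(5 \right)},171 \right)} + l} = \sqrt{0 + \frac{115102302}{42692507}} = \sqrt{\frac{115102302}{42692507}} = \frac{\sqrt{4914005833851114}}{42692507}$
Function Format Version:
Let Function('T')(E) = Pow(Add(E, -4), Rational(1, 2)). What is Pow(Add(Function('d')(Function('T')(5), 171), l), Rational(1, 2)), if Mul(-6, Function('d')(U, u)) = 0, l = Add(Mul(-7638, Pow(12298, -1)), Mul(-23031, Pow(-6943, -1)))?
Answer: Mul(Rational(1, 42692507), Pow(4914005833851114, Rational(1, 2))) ≈ 1.6420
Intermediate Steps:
l = Rational(115102302, 42692507) (l = Add(Mul(-7638, Rational(1, 12298)), Mul(-23031, Rational(-1, 6943))) = Add(Rational(-3819, 6149), Rational(23031, 6943)) = Rational(115102302, 42692507) ≈ 2.6961)
Function('T')(E) = Pow(Add(-4, E), Rational(1, 2))
Function('d')(U, u) = 0 (Function('d')(U, u) = Mul(Rational(-1, 6), 0) = 0)
Pow(Add(Function('d')(Function('T')(5), 171), l), Rational(1, 2)) = Pow(Add(0, Rational(115102302, 42692507)), Rational(1, 2)) = Pow(Rational(115102302, 42692507), Rational(1, 2)) = Mul(Rational(1, 42692507), Pow(4914005833851114, Rational(1, 2)))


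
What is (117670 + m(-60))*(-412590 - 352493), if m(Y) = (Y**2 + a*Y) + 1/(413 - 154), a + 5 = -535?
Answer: -30450709659073/259 ≈ -1.1757e+11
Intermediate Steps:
a = -540 (a = -5 - 535 = -540)
m(Y) = 1/259 + Y**2 - 540*Y (m(Y) = (Y**2 - 540*Y) + 1/(413 - 154) = (Y**2 - 540*Y) + 1/259 = 1/259 + Y**2 - 540*Y)
(117670 + m(-60))*(-412590 - 352493) = (117670 + (1/259 + (-60)**2 - 540*(-60)))*(-412590 - 352493) = (117670 + (1/259 + 3600 + 32400))*(-765083) = (117670 + 9324001/259)*(-765083) = (39800531/259)*(-765083) = -30450709659073/259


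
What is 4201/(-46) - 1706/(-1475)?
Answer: -6117999/67850 ≈ -90.169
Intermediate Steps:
4201/(-46) - 1706/(-1475) = 4201*(-1/46) - 1706*(-1/1475) = -4201/46 + 1706/1475 = -6117999/67850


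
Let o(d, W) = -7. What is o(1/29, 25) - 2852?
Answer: -2859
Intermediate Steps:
o(1/29, 25) - 2852 = -7 - 2852 = -2859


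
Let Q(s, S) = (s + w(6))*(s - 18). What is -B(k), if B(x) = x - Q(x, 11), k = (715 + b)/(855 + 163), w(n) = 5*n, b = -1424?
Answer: -567051661/1036324 ≈ -547.18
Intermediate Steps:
Q(s, S) = (-18 + s)*(30 + s) (Q(s, S) = (s + 5*6)*(s - 18) = (s + 30)*(-18 + s) = (30 + s)*(-18 + s) = (-18 + s)*(30 + s))
k = -709/1018 (k = (715 - 1424)/(855 + 163) = -709/1018 ≈ -0.69646)
B(x) = 540 - x² - 11*x (B(x) = x - (-540 + x² + 12*x) = x + (540 - x² - 12*x) = 540 - x² - 11*x)
-B(k) = -(540 - (-709/1018)² - 11*(-709/1018)) = -(540 - 1*502681/1036324 + 7799/1018) = -(540 - 502681/1036324 + 7799/1018) = -1*567051661/1036324 = -567051661/1036324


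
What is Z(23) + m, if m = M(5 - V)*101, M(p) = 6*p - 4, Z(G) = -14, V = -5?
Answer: 5642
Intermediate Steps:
M(p) = -4 + 6*p
m = 5656 (m = (-4 + 6*(5 - 1*(-5)))*101 = (-4 + 6*(5 + 5))*101 = (-4 + 6*10)*101 = (-4 + 60)*101 = 56*101 = 5656)
Z(23) + m = -14 + 5656 = 5642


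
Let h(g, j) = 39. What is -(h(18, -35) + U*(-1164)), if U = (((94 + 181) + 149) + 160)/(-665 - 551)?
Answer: -22725/38 ≈ -598.03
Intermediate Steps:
U = -73/152 (U = ((275 + 149) + 160)/(-1216) = (424 + 160)*(-1/1216) = 584*(-1/1216) = -73/152 ≈ -0.48026)
-(h(18, -35) + U*(-1164)) = -(39 - 73/152*(-1164)) = -(39 + 21243/38) = -1*22725/38 = -22725/38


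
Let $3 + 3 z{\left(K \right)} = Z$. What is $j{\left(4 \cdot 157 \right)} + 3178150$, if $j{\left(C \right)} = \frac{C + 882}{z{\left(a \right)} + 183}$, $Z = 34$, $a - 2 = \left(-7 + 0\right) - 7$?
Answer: $\frac{184333153}{58} \approx 3.1782 \cdot 10^{6}$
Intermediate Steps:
$a = -12$ ($a = 2 + \left(\left(-7 + 0\right) - 7\right) = 2 - 14 = -12$)
$z{\left(K \right)} = \frac{31}{3}$ ($z{\left(K \right)} = -1 + \frac{1}{3} \cdot 34 = -1 + \frac{34}{3} = \frac{31}{3}$)
$j{\left(C \right)} = \frac{1323}{290} + \frac{3 C}{580}$ ($j{\left(C \right)} = \frac{C + 882}{\frac{31}{3} + 183} = \frac{882 + C}{\frac{580}{3}} = \left(882 + C\right) \frac{3}{580} = \frac{1323}{290} + \frac{3 C}{580}$)
$j{\left(4 \cdot 157 \right)} + 3178150 = \left(\frac{1323}{290} + \frac{3 \cdot 4 \cdot 157}{580}\right) + 3178150 = \left(\frac{1323}{290} + \frac{3}{580} \cdot 628\right) + 3178150 = \left(\frac{1323}{290} + \frac{471}{145}\right) + 3178150 = \frac{453}{58} + 3178150 = \frac{184333153}{58}$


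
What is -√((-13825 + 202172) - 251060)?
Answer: -17*I*√217 ≈ -250.43*I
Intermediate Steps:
-√((-13825 + 202172) - 251060) = -√(188347 - 251060) = -√(-62713) = -17*I*√217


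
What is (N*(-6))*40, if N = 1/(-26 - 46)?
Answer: 10/3 ≈ 3.3333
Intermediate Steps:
N = -1/72 (N = 1/(-72) = -1/72 ≈ -0.013889)
(N*(-6))*40 = -1/72*(-6)*40 = (1/12)*40 = 10/3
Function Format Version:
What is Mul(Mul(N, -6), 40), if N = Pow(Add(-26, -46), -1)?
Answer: Rational(10, 3) ≈ 3.3333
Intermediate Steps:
N = Rational(-1, 72) (N = Pow(-72, -1) = Rational(-1, 72) ≈ -0.013889)
Mul(Mul(N, -6), 40) = Mul(Mul(Rational(-1, 72), -6), 40) = Mul(Rational(1, 12), 40) = Rational(10, 3)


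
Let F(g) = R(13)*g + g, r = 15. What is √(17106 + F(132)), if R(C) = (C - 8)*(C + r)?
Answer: √35718 ≈ 188.99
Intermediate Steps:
R(C) = (-8 + C)*(15 + C) (R(C) = (C - 8)*(C + 15) = (-8 + C)*(15 + C))
F(g) = 141*g (F(g) = (-120 + 13² + 7*13)*g + g = (-120 + 169 + 91)*g + g = 140*g + g = 141*g)
√(17106 + F(132)) = √(17106 + 141*132) = √(17106 + 18612) = √35718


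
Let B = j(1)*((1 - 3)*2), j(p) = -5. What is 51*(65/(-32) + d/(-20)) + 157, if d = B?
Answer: 77/32 ≈ 2.4063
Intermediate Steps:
B = 20 (B = -5*(1 - 3)*2 = -(-10)*2 = -5*(-4) = 20)
d = 20
51*(65/(-32) + d/(-20)) + 157 = 51*(65/(-32) + 20/(-20)) + 157 = 51*(65*(-1/32) + 20*(-1/20)) + 157 = 51*(-65/32 - 1) + 157 = 51*(-97/32) + 157 = -4947/32 + 157 = 77/32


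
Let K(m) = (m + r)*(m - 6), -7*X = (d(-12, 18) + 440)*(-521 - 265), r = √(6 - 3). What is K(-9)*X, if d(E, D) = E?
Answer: 45415080/7 - 5046120*√3/7 ≈ 5.2393e+6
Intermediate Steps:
r = √3 ≈ 1.7320
X = 336408/7 (X = -(-12 + 440)*(-521 - 265)/7 = -428*(-786)/7 = -⅐*(-336408) = 336408/7 ≈ 48058.)
K(m) = (-6 + m)*(m + √3) (K(m) = (m + √3)*(m - 6) = (m + √3)*(-6 + m) = (-6 + m)*(m + √3))
K(-9)*X = ((-9)² - 6*(-9) - 6*√3 - 9*√3)*(336408/7) = (81 + 54 - 6*√3 - 9*√3)*(336408/7) = (135 - 15*√3)*(336408/7) = 45415080/7 - 5046120*√3/7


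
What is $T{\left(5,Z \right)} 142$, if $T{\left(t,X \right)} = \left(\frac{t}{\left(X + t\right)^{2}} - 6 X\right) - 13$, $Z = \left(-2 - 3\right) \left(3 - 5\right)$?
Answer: $- \frac{466328}{45} \approx -10363.0$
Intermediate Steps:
$Z = 10$ ($Z = \left(-5\right) \left(-2\right) = 10$)
$T{\left(t,X \right)} = -13 - 6 X + \frac{t}{\left(X + t\right)^{2}}$ ($T{\left(t,X \right)} = \left(\frac{t}{\left(X + t\right)^{2}} - 6 X\right) - 13 = \left(- 6 X + \frac{t}{\left(X + t\right)^{2}}\right) - 13 = -13 - 6 X + \frac{t}{\left(X + t\right)^{2}}$)
$T{\left(5,Z \right)} 142 = \left(-13 - 60 + \frac{5}{\left(10 + 5\right)^{2}}\right) 142 = \left(-13 - 60 + \frac{5}{225}\right) 142 = \left(-13 - 60 + 5 \cdot \frac{1}{225}\right) 142 = \left(-13 - 60 + \frac{1}{45}\right) 142 = \left(- \frac{3284}{45}\right) 142 = - \frac{466328}{45}$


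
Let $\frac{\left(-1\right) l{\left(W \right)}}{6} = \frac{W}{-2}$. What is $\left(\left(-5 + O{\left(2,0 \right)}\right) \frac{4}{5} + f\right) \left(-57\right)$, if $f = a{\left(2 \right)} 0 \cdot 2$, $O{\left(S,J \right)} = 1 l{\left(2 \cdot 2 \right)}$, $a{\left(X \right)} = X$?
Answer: $- \frac{1596}{5} \approx -319.2$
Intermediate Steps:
$l{\left(W \right)} = 3 W$ ($l{\left(W \right)} = - 6 \frac{W}{-2} = - 6 W \left(- \frac{1}{2}\right) = - 6 \left(- \frac{W}{2}\right) = 3 W$)
$O{\left(S,J \right)} = 12$ ($O{\left(S,J \right)} = 1 \cdot 3 \cdot 2 \cdot 2 = 1 \cdot 3 \cdot 4 = 1 \cdot 12 = 12$)
$f = 0$ ($f = 2 \cdot 0 \cdot 2 = 0 \cdot 2 = 0$)
$\left(\left(-5 + O{\left(2,0 \right)}\right) \frac{4}{5} + f\right) \left(-57\right) = \left(\left(-5 + 12\right) \frac{4}{5} + 0\right) \left(-57\right) = \left(7 \cdot 4 \cdot \frac{1}{5} + 0\right) \left(-57\right) = \left(7 \cdot \frac{4}{5} + 0\right) \left(-57\right) = \left(\frac{28}{5} + 0\right) \left(-57\right) = \frac{28}{5} \left(-57\right) = - \frac{1596}{5}$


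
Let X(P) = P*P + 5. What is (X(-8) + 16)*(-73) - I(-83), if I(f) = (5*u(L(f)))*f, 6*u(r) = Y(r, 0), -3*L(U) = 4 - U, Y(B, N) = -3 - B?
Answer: -13220/3 ≈ -4406.7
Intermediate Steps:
L(U) = -4/3 + U/3 (L(U) = -(4 - U)/3 = -4/3 + U/3)
X(P) = 5 + P**2 (X(P) = P**2 + 5 = 5 + P**2)
u(r) = -1/2 - r/6 (u(r) = (-3 - r)/6 = -1/2 - r/6)
I(f) = f*(-25/18 - 5*f/18) (I(f) = (5*(-1/2 - (-4/3 + f/3)/6))*f = (5*(-1/2 + (2/9 - f/18)))*f = (5*(-5/18 - f/18))*f = (-25/18 - 5*f/18)*f = f*(-25/18 - 5*f/18))
(X(-8) + 16)*(-73) - I(-83) = ((5 + (-8)**2) + 16)*(-73) - (-5)*(-83)*(5 - 83)/18 = ((5 + 64) + 16)*(-73) - (-5)*(-83)*(-78)/18 = (69 + 16)*(-73) - 1*(-5395/3) = 85*(-73) + 5395/3 = -6205 + 5395/3 = -13220/3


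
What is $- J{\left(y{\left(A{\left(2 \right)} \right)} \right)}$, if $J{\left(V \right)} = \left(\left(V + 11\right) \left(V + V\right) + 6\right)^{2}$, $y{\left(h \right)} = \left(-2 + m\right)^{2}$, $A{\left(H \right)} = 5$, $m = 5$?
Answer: $-133956$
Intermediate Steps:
$y{\left(h \right)} = 9$ ($y{\left(h \right)} = \left(-2 + 5\right)^{2} = 3^{2} = 9$)
$J{\left(V \right)} = \left(6 + 2 V \left(11 + V\right)\right)^{2}$ ($J{\left(V \right)} = \left(\left(11 + V\right) 2 V + 6\right)^{2} = \left(2 V \left(11 + V\right) + 6\right)^{2} = \left(6 + 2 V \left(11 + V\right)\right)^{2}$)
$- J{\left(y{\left(A{\left(2 \right)} \right)} \right)} = - 4 \left(3 + 9^{2} + 11 \cdot 9\right)^{2} = - 4 \left(3 + 81 + 99\right)^{2} = - 4 \cdot 183^{2} = - 4 \cdot 33489 = \left(-1\right) 133956 = -133956$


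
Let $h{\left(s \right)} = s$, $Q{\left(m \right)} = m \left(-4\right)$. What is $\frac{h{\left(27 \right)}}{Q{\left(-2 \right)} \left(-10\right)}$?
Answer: $- \frac{27}{80} \approx -0.3375$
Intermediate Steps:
$Q{\left(m \right)} = - 4 m$
$\frac{h{\left(27 \right)}}{Q{\left(-2 \right)} \left(-10\right)} = \frac{27}{\left(-4\right) \left(-2\right) \left(-10\right)} = \frac{27}{8 \left(-10\right)} = \frac{27}{-80} = 27 \left(- \frac{1}{80}\right) = - \frac{27}{80}$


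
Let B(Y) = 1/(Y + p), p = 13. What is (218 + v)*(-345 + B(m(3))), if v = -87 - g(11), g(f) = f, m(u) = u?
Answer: -82785/2 ≈ -41393.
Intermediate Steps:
B(Y) = 1/(13 + Y) (B(Y) = 1/(Y + 13) = 1/(13 + Y))
v = -98 (v = -87 - 1*11 = -87 - 11 = -98)
(218 + v)*(-345 + B(m(3))) = (218 - 98)*(-345 + 1/(13 + 3)) = 120*(-345 + 1/16) = 120*(-5519/16) = -82785/2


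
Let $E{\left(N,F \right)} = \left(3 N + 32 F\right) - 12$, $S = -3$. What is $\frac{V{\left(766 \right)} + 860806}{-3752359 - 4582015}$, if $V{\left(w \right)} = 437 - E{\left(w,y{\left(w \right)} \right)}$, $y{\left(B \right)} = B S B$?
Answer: $- \frac{57187533}{8334374} \approx -6.8616$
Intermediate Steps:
$y{\left(B \right)} = - 3 B^{2}$ ($y{\left(B \right)} = B \left(-3\right) B = - 3 B B = - 3 B^{2}$)
$E{\left(N,F \right)} = -12 + 3 N + 32 F$
$V{\left(w \right)} = 449 - 3 w + 96 w^{2}$ ($V{\left(w \right)} = 437 - \left(-12 + 3 w + 32 \left(- 3 w^{2}\right)\right) = 437 - \left(-12 + 3 w - 96 w^{2}\right) = 437 - \left(-12 - 96 w^{2} + 3 w\right) = 437 + \left(12 - 3 w + 96 w^{2}\right) = 449 - 3 w + 96 w^{2}$)
$\frac{V{\left(766 \right)} + 860806}{-3752359 - 4582015} = \frac{\left(449 - 2298 + 96 \cdot 766^{2}\right) + 860806}{-3752359 - 4582015} = \frac{\left(449 - 2298 + 96 \cdot 586756\right) + 860806}{-8334374} = \left(\left(449 - 2298 + 56328576\right) + 860806\right) \left(- \frac{1}{8334374}\right) = \left(56326727 + 860806\right) \left(- \frac{1}{8334374}\right) = 57187533 \left(- \frac{1}{8334374}\right) = - \frac{57187533}{8334374}$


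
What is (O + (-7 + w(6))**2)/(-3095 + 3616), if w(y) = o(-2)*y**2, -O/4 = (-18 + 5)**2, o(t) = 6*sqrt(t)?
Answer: -93939/521 - 3024*I*sqrt(2)/521 ≈ -180.31 - 8.2084*I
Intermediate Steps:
O = -676 (O = -4*(-18 + 5)**2 = -4*(-13)**2 = -4*169 = -676)
w(y) = 6*I*sqrt(2)*y**2 (w(y) = (6*sqrt(-2))*y**2 = (6*(I*sqrt(2)))*y**2 = (6*I*sqrt(2))*y**2 = 6*I*sqrt(2)*y**2)
(O + (-7 + w(6))**2)/(-3095 + 3616) = (-676 + (-7 + 6*I*sqrt(2)*6**2)**2)/(-3095 + 3616) = (-676 + (-7 + 6*I*sqrt(2)*36)**2)/521 = (-676 + (-7 + 216*I*sqrt(2))**2)*(1/521) = -676/521 + (-7 + 216*I*sqrt(2))**2/521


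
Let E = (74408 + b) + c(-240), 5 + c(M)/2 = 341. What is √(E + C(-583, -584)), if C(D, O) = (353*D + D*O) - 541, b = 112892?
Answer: 2*√80526 ≈ 567.54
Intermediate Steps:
c(M) = 672 (c(M) = -10 + 2*341 = -10 + 682 = 672)
E = 187972 (E = (74408 + 112892) + 672 = 187300 + 672 = 187972)
C(D, O) = -541 + 353*D + D*O
√(E + C(-583, -584)) = √(187972 + (-541 + 353*(-583) - 583*(-584))) = √(187972 + (-541 - 205799 + 340472)) = √(187972 + 134132) = √322104 = 2*√80526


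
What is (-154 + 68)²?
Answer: 7396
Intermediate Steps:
(-154 + 68)² = (-86)² = 7396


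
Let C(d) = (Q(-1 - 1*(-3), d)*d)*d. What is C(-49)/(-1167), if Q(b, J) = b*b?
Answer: -9604/1167 ≈ -8.2296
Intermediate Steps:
Q(b, J) = b²
C(d) = 4*d² (C(d) = ((-1 - 1*(-3))²*d)*d = ((-1 + 3)²*d)*d = (2²*d)*d = (4*d)*d = 4*d²)
C(-49)/(-1167) = (4*(-49)²)/(-1167) = (4*2401)*(-1/1167) = 9604*(-1/1167) = -9604/1167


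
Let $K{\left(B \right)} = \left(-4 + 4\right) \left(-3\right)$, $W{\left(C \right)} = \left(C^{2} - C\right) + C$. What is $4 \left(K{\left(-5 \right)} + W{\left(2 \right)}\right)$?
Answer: $16$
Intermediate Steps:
$W{\left(C \right)} = C^{2}$
$K{\left(B \right)} = 0$ ($K{\left(B \right)} = 0 \left(-3\right) = 0$)
$4 \left(K{\left(-5 \right)} + W{\left(2 \right)}\right) = 4 \left(0 + 2^{2}\right) = 4 \left(0 + 4\right) = 4 \cdot 4 = 16$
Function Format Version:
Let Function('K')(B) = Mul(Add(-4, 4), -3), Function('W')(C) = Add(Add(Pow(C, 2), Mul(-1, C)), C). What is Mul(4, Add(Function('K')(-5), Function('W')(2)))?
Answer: 16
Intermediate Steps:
Function('W')(C) = Pow(C, 2)
Function('K')(B) = 0 (Function('K')(B) = Mul(0, -3) = 0)
Mul(4, Add(Function('K')(-5), Function('W')(2))) = Mul(4, Add(0, Pow(2, 2))) = Mul(4, Add(0, 4)) = Mul(4, 4) = 16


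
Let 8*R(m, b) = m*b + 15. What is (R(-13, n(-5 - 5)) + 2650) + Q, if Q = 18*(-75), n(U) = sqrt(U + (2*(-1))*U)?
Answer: 10415/8 - 13*sqrt(10)/8 ≈ 1296.7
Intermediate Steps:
n(U) = sqrt(-U) (n(U) = sqrt(U - 2*U) = sqrt(-U))
Q = -1350
R(m, b) = 15/8 + b*m/8 (R(m, b) = (m*b + 15)/8 = (b*m + 15)/8 = (15 + b*m)/8 = 15/8 + b*m/8)
(R(-13, n(-5 - 5)) + 2650) + Q = ((15/8 + (1/8)*sqrt(-(-5 - 5))*(-13)) + 2650) - 1350 = ((15/8 + (1/8)*sqrt(-1*(-10))*(-13)) + 2650) - 1350 = ((15/8 + (1/8)*sqrt(10)*(-13)) + 2650) - 1350 = ((15/8 - 13*sqrt(10)/8) + 2650) - 1350 = (21215/8 - 13*sqrt(10)/8) - 1350 = 10415/8 - 13*sqrt(10)/8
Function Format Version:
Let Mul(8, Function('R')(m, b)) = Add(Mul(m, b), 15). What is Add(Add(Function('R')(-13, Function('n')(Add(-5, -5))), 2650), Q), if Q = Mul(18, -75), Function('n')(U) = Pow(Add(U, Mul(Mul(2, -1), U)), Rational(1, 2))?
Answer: Add(Rational(10415, 8), Mul(Rational(-13, 8), Pow(10, Rational(1, 2)))) ≈ 1296.7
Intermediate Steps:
Function('n')(U) = Pow(Mul(-1, U), Rational(1, 2)) (Function('n')(U) = Pow(Add(U, Mul(-2, U)), Rational(1, 2)) = Pow(Mul(-1, U), Rational(1, 2)))
Q = -1350
Function('R')(m, b) = Add(Rational(15, 8), Mul(Rational(1, 8), b, m)) (Function('R')(m, b) = Mul(Rational(1, 8), Add(Mul(m, b), 15)) = Mul(Rational(1, 8), Add(Mul(b, m), 15)) = Mul(Rational(1, 8), Add(15, Mul(b, m))) = Add(Rational(15, 8), Mul(Rational(1, 8), b, m)))
Add(Add(Function('R')(-13, Function('n')(Add(-5, -5))), 2650), Q) = Add(Add(Add(Rational(15, 8), Mul(Rational(1, 8), Pow(Mul(-1, Add(-5, -5)), Rational(1, 2)), -13)), 2650), -1350) = Add(Add(Add(Rational(15, 8), Mul(Rational(1, 8), Pow(Mul(-1, -10), Rational(1, 2)), -13)), 2650), -1350) = Add(Add(Add(Rational(15, 8), Mul(Rational(1, 8), Pow(10, Rational(1, 2)), -13)), 2650), -1350) = Add(Add(Add(Rational(15, 8), Mul(Rational(-13, 8), Pow(10, Rational(1, 2)))), 2650), -1350) = Add(Add(Rational(21215, 8), Mul(Rational(-13, 8), Pow(10, Rational(1, 2)))), -1350) = Add(Rational(10415, 8), Mul(Rational(-13, 8), Pow(10, Rational(1, 2))))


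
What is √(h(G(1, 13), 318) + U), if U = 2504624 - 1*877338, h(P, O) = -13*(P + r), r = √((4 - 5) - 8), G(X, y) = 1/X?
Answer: √(1627273 - 39*I) ≈ 1275.6 - 0.02*I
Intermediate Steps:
r = 3*I (r = √(-1 - 8) = √(-9) = 3*I ≈ 3.0*I)
h(P, O) = -39*I - 13*P (h(P, O) = -13*(P + 3*I) = -39*I - 13*P)
U = 1627286 (U = 2504624 - 877338 = 1627286)
√(h(G(1, 13), 318) + U) = √((-39*I - 13/1) + 1627286) = √((-39*I - 13*1) + 1627286) = √((-39*I - 13) + 1627286) = √((-13 - 39*I) + 1627286) = √(1627273 - 39*I)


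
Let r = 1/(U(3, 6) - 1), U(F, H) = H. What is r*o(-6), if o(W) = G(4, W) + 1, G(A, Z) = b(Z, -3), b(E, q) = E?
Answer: -1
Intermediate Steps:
G(A, Z) = Z
o(W) = 1 + W (o(W) = W + 1 = 1 + W)
r = ⅕ (r = 1/(6 - 1) = 1/5 = ⅕ ≈ 0.20000)
r*o(-6) = (1 - 6)/5 = (⅕)*(-5) = -1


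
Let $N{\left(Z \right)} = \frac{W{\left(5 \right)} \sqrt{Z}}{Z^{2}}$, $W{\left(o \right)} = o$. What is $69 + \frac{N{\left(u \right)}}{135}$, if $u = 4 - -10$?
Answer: $69 + \frac{\sqrt{14}}{5292} \approx 69.001$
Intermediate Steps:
$u = 14$ ($u = 4 + 10 = 14$)
$N{\left(Z \right)} = \frac{5}{Z^{\frac{3}{2}}}$ ($N{\left(Z \right)} = \frac{5 \sqrt{Z}}{Z^{2}} = \frac{5}{Z^{\frac{3}{2}}}$)
$69 + \frac{N{\left(u \right)}}{135} = 69 + \frac{5 \frac{1}{14 \sqrt{14}}}{135} = 69 + \frac{5 \frac{\sqrt{14}}{196}}{135} = 69 + \frac{\frac{5}{196} \sqrt{14}}{135} = 69 + \frac{\sqrt{14}}{5292}$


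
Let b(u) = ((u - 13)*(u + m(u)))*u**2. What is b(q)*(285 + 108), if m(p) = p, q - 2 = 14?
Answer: 9658368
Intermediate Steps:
q = 16 (q = 2 + 14 = 16)
b(u) = 2*u**3*(-13 + u) (b(u) = ((u - 13)*(u + u))*u**2 = ((-13 + u)*(2*u))*u**2 = (2*u*(-13 + u))*u**2 = 2*u**3*(-13 + u))
b(q)*(285 + 108) = (2*16**3*(-13 + 16))*(285 + 108) = (2*4096*3)*393 = 24576*393 = 9658368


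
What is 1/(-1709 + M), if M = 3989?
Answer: 1/2280 ≈ 0.00043860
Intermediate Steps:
1/(-1709 + M) = 1/(-1709 + 3989) = 1/2280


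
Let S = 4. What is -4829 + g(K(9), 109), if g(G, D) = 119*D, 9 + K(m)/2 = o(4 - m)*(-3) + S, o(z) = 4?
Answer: 8142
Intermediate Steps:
K(m) = -34 (K(m) = -18 + 2*(4*(-3) + 4) = -18 + 2*(-12 + 4) = -18 + 2*(-8) = -18 - 16 = -34)
-4829 + g(K(9), 109) = -4829 + 119*109 = -4829 + 12971 = 8142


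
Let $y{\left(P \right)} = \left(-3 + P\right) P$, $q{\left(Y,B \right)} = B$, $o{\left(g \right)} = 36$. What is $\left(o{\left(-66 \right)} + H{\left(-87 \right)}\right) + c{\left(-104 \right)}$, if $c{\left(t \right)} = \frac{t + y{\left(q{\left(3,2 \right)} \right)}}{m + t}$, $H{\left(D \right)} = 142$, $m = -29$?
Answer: $\frac{23780}{133} \approx 178.8$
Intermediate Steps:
$y{\left(P \right)} = P \left(-3 + P\right)$
$c{\left(t \right)} = \frac{-2 + t}{-29 + t}$ ($c{\left(t \right)} = \frac{t + 2 \left(-3 + 2\right)}{-29 + t} = \frac{t + 2 \left(-1\right)}{-29 + t} = \frac{t - 2}{-29 + t} = \frac{-2 + t}{-29 + t}$)
$\left(o{\left(-66 \right)} + H{\left(-87 \right)}\right) + c{\left(-104 \right)} = \left(36 + 142\right) + \frac{-2 - 104}{-29 - 104} = 178 + \frac{1}{-133} \left(-106\right) = 178 - - \frac{106}{133} = 178 + \frac{106}{133} = \frac{23780}{133}$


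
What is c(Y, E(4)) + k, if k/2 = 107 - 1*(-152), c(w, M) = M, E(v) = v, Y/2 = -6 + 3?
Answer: 522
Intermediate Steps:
Y = -6 (Y = 2*(-6 + 3) = 2*(-3) = -6)
k = 518 (k = 2*(107 - 1*(-152)) = 2*(107 + 152) = 2*259 = 518)
c(Y, E(4)) + k = 4 + 518 = 522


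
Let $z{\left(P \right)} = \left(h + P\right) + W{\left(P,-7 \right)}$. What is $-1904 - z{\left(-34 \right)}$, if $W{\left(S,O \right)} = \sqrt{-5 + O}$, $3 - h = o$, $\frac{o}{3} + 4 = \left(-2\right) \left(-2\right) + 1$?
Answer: $-1870 - 2 i \sqrt{3} \approx -1870.0 - 3.4641 i$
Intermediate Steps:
$o = 3$ ($o = -12 + 3 \left(\left(-2\right) \left(-2\right) + 1\right) = -12 + 3 \left(4 + 1\right) = -12 + 3 \cdot 5 = -12 + 15 = 3$)
$h = 0$ ($h = 3 - 3 = 0$)
$z{\left(P \right)} = P + 2 i \sqrt{3}$ ($z{\left(P \right)} = \left(0 + P\right) + \sqrt{-5 - 7} = P + \sqrt{-12} = P + 2 i \sqrt{3}$)
$-1904 - z{\left(-34 \right)} = -1904 - \left(-34 + 2 i \sqrt{3}\right) = -1904 + \left(34 - 2 i \sqrt{3}\right) = -1870 - 2 i \sqrt{3}$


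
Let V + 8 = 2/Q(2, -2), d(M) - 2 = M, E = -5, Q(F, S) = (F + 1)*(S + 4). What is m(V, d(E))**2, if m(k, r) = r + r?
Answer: 36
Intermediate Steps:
Q(F, S) = (1 + F)*(4 + S)
d(M) = 2 + M
V = -23/3 (V = -8 + 2/(4 - 2 + 4*2 + 2*(-2)) = -8 + 2/(4 - 2 + 8 - 4) = -8 + 2/6 = -8 + 2*(1/6) = -8 + 1/3 = -23/3 ≈ -7.6667)
m(k, r) = 2*r
m(V, d(E))**2 = (2*(2 - 5))**2 = (2*(-3))**2 = (-6)**2 = 36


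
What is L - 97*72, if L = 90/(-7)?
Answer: -48978/7 ≈ -6996.9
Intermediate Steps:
L = -90/7 (L = 90*(-⅐) = -90/7 ≈ -12.857)
L - 97*72 = -90/7 - 97*72 = -90/7 - 6984 = -48978/7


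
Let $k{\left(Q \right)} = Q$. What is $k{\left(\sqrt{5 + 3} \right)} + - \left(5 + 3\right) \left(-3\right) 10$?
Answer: $240 + 2 \sqrt{2} \approx 242.83$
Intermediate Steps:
$k{\left(\sqrt{5 + 3} \right)} + - \left(5 + 3\right) \left(-3\right) 10 = \sqrt{5 + 3} + - \left(5 + 3\right) \left(-3\right) 10 = \sqrt{8} + - 8 \left(-3\right) 10 = 2 \sqrt{2} + \left(-1\right) \left(-24\right) 10 = 2 \sqrt{2} + 24 \cdot 10 = 2 \sqrt{2} + 240 = 240 + 2 \sqrt{2}$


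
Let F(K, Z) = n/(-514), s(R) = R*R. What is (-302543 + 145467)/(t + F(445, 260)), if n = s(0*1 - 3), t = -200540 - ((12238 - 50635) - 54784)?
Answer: 80737064/55182535 ≈ 1.4631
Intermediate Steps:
s(R) = R**2
t = -107359 (t = -200540 - (-38397 - 54784) = -200540 - 1*(-93181) = -200540 + 93181 = -107359)
n = 9 (n = (0*1 - 3)**2 = (0 - 3)**2 = (-3)**2 = 9)
F(K, Z) = -9/514 (F(K, Z) = 9/(-514) = 9*(-1/514) = -9/514)
(-302543 + 145467)/(t + F(445, 260)) = (-302543 + 145467)/(-107359 - 9/514) = -157076/(-55182535/514) = -157076*(-514/55182535) = 80737064/55182535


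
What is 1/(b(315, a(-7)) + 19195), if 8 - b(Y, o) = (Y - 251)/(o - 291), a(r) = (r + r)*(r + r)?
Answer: 95/1824349 ≈ 5.2073e-5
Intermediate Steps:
a(r) = 4*r² (a(r) = (2*r)*(2*r) = 4*r²)
b(Y, o) = 8 - (-251 + Y)/(-291 + o) (b(Y, o) = 8 - (Y - 251)/(o - 291) = 8 - (-251 + Y)/(-291 + o))
1/(b(315, a(-7)) + 19195) = 1/((-2077 - 1*315 + 8*(4*(-7)²))/(-291 + 4*(-7)²) + 19195) = 1/((-2077 - 315 + 8*(4*49))/(-291 + 4*49) + 19195) = 1/((-2077 - 315 + 8*196)/(-291 + 196) + 19195) = 1/((-2077 - 315 + 1568)/(-95) + 19195) = 1/(-1/95*(-824) + 19195) = 1/(824/95 + 19195) = 1/(1824349/95) = 95/1824349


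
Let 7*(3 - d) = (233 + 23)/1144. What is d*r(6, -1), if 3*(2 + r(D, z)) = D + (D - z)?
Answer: 2971/429 ≈ 6.9254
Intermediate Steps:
r(D, z) = -2 - z/3 + 2*D/3 (r(D, z) = -2 + (D + (D - z))/3 = -2 + (-z + 2*D)/3 = -2 + (-z/3 + 2*D/3) = -2 - z/3 + 2*D/3)
d = 2971/1001 (d = 3 - (233 + 23)/(7*1144) = 3 - 256/(7*1144) = 3 - 1/7*32/143 = 3 - 32/1001 = 2971/1001 ≈ 2.9680)
d*r(6, -1) = 2971*(-2 - 1/3*(-1) + (2/3)*6)/1001 = 2971*(-2 + 1/3 + 4)/1001 = (2971/1001)*(7/3) = 2971/429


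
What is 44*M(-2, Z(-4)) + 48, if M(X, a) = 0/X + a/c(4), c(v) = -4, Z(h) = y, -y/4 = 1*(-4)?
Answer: -128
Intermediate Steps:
y = 16 (y = -4*(-4) = 16)
Z(h) = 16
M(X, a) = -a/4 (M(X, a) = 0/X + a/(-4) = 0 + a*(-¼) = 0 - a/4 = -a/4)
44*M(-2, Z(-4)) + 48 = 44*(-¼*16) + 48 = 44*(-4) + 48 = -176 + 48 = -128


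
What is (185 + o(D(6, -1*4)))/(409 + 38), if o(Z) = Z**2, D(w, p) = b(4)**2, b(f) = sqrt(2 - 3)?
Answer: 62/149 ≈ 0.41611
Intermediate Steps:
b(f) = I (b(f) = sqrt(-1) = I)
D(w, p) = -1 (D(w, p) = I**2 = -1)
(185 + o(D(6, -1*4)))/(409 + 38) = (185 + (-1)**2)/(409 + 38) = (185 + 1)/447 = 186*(1/447) = 62/149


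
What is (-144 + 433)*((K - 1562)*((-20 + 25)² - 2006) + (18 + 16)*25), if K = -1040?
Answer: 1489914068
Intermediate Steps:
(-144 + 433)*((K - 1562)*((-20 + 25)² - 2006) + (18 + 16)*25) = (-144 + 433)*((-1040 - 1562)*((-20 + 25)² - 2006) + (18 + 16)*25) = 289*(-2602*(5² - 2006) + 34*25) = 289*(-2602*(25 - 2006) + 850) = 289*(-2602*(-1981) + 850) = 289*(5154562 + 850) = 289*5155412 = 1489914068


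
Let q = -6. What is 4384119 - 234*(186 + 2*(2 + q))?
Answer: 4342467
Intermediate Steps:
4384119 - 234*(186 + 2*(2 + q)) = 4384119 - 234*(186 + 2*(2 - 6)) = 4384119 - 234*(186 + 2*(-4)) = 4384119 - 234*(186 - 8) = 4384119 - 234*178 = 4384119 - 1*41652 = 4384119 - 41652 = 4342467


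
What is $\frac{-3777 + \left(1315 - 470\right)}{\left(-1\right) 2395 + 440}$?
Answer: $\frac{2932}{1955} \approx 1.4997$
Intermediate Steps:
$\frac{-3777 + \left(1315 - 470\right)}{\left(-1\right) 2395 + 440} = \frac{-3777 + \left(1315 - 470\right)}{-2395 + 440} = \frac{-3777 + 845}{-1955} = \left(-2932\right) \left(- \frac{1}{1955}\right) = \frac{2932}{1955}$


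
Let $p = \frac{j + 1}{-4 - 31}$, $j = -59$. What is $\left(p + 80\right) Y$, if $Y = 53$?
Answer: $\frac{151474}{35} \approx 4327.8$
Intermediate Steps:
$p = \frac{58}{35}$ ($p = \frac{-59 + 1}{-4 - 31} = - \frac{58}{-35} = \left(-58\right) \left(- \frac{1}{35}\right) = \frac{58}{35} \approx 1.6571$)
$\left(p + 80\right) Y = \left(\frac{58}{35} + 80\right) 53 = \frac{2858}{35} \cdot 53 = \frac{151474}{35}$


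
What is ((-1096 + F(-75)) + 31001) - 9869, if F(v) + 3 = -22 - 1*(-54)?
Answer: 20065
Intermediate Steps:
F(v) = 29 (F(v) = -3 + (-22 - 1*(-54)) = -3 + (-22 + 54) = -3 + 32 = 29)
((-1096 + F(-75)) + 31001) - 9869 = ((-1096 + 29) + 31001) - 9869 = (-1067 + 31001) - 9869 = 29934 - 9869 = 20065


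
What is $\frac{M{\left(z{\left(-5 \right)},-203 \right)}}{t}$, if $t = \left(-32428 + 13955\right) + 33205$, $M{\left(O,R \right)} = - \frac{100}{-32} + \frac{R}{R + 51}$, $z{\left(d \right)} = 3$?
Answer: $\frac{339}{1119632} \approx 0.00030278$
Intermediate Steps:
$M{\left(O,R \right)} = \frac{25}{8} + \frac{R}{51 + R}$ ($M{\left(O,R \right)} = \left(-100\right) \left(- \frac{1}{32}\right) + \frac{R}{51 + R} = \frac{25}{8} + \frac{R}{51 + R}$)
$t = 14732$ ($t = -18473 + 33205 = 14732$)
$\frac{M{\left(z{\left(-5 \right)},-203 \right)}}{t} = \frac{\frac{3}{8} \frac{1}{51 - 203} \left(425 + 11 \left(-203\right)\right)}{14732} = \frac{3 \left(425 - 2233\right)}{8 \left(-152\right)} \frac{1}{14732} = \frac{3}{8} \left(- \frac{1}{152}\right) \left(-1808\right) \frac{1}{14732} = \frac{339}{76} \cdot \frac{1}{14732} = \frac{339}{1119632}$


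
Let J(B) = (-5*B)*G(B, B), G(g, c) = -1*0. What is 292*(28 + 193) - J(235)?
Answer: 64532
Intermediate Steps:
G(g, c) = 0
J(B) = 0 (J(B) = -5*B*0 = 0)
292*(28 + 193) - J(235) = 292*(28 + 193) - 1*0 = 292*221 + 0 = 64532 + 0 = 64532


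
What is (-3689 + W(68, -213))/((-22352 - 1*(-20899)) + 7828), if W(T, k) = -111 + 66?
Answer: -3734/6375 ≈ -0.58573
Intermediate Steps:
W(T, k) = -45
(-3689 + W(68, -213))/((-22352 - 1*(-20899)) + 7828) = (-3689 - 45)/((-22352 - 1*(-20899)) + 7828) = -3734/((-22352 + 20899) + 7828) = -3734/(-1453 + 7828) = -3734/6375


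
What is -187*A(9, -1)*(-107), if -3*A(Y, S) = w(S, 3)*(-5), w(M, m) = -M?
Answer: 100045/3 ≈ 33348.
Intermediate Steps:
A(Y, S) = -5*S/3 (A(Y, S) = -(-S)*(-5)/3 = -5*S/3)
-187*A(9, -1)*(-107) = -(-935)*(-1)/3*(-107) = -187*5/3*(-107) = -935/3*(-107) = 100045/3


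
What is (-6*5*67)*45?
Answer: -90450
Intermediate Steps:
(-6*5*67)*45 = -30*67*45 = -2010*45 = -90450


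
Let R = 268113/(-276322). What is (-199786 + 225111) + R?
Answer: 6997586537/276322 ≈ 25324.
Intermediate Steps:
R = -268113/276322 (R = 268113*(-1/276322) = -268113/276322 ≈ -0.97029)
(-199786 + 225111) + R = (-199786 + 225111) - 268113/276322 = 25325 - 268113/276322 = 6997586537/276322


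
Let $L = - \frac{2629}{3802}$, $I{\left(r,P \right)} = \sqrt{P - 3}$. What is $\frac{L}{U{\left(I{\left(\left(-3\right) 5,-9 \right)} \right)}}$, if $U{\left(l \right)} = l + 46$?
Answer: $- \frac{60467}{4045328} + \frac{2629 i \sqrt{3}}{4045328} \approx -0.014947 + 0.0011256 i$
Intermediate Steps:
$I{\left(r,P \right)} = \sqrt{-3 + P}$
$L = - \frac{2629}{3802}$ ($L = \left(-2629\right) \frac{1}{3802} = - \frac{2629}{3802} \approx -0.69148$)
$U{\left(l \right)} = 46 + l$
$\frac{L}{U{\left(I{\left(\left(-3\right) 5,-9 \right)} \right)}} = - \frac{2629}{3802 \left(46 + \sqrt{-3 - 9}\right)} = - \frac{2629}{3802 \left(46 + \sqrt{-12}\right)} = - \frac{2629}{3802 \left(46 + 2 i \sqrt{3}\right)}$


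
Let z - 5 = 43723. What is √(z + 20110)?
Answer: √63838 ≈ 252.66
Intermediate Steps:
z = 43728 (z = 5 + 43723 = 43728)
√(z + 20110) = √(43728 + 20110) = √63838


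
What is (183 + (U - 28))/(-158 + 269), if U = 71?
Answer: 226/111 ≈ 2.0360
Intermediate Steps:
(183 + (U - 28))/(-158 + 269) = (183 + (71 - 28))/(-158 + 269) = (183 + 43)/111 = 226*(1/111) = 226/111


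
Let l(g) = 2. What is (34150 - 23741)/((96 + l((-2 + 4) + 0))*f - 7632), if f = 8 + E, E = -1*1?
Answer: -10409/6946 ≈ -1.4986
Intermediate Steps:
E = -1
f = 7 (f = 8 - 1 = 7)
(34150 - 23741)/((96 + l((-2 + 4) + 0))*f - 7632) = (34150 - 23741)/((96 + 2)*7 - 7632) = 10409/(98*7 - 7632) = 10409/(686 - 7632) = 10409/(-6946) = 10409*(-1/6946) = -10409/6946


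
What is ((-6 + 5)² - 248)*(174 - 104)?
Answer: -17290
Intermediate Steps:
((-6 + 5)² - 248)*(174 - 104) = ((-1)² - 248)*70 = (1 - 248)*70 = -247*70 = -17290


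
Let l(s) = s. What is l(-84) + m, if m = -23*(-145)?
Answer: 3251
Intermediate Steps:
m = 3335
l(-84) + m = -84 + 3335 = 3251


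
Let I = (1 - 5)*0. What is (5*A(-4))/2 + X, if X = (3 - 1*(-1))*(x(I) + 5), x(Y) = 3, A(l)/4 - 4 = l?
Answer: 32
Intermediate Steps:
A(l) = 16 + 4*l
I = 0 (I = -4*0 = 0)
X = 32 (X = (3 - 1*(-1))*(3 + 5) = (3 + 1)*8 = 4*8 = 32)
(5*A(-4))/2 + X = (5*(16 + 4*(-4)))/2 + 32 = (5*(16 - 16))*(1/2) + 32 = (5*0)*(1/2) + 32 = 0*(1/2) + 32 = 0 + 32 = 32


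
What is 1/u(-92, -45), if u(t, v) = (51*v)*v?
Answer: 1/103275 ≈ 9.6829e-6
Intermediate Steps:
u(t, v) = 51*v**2
1/u(-92, -45) = 1/(51*(-45)**2) = 1/(51*2025) = 1/103275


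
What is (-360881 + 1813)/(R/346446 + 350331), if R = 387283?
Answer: -124397672328/121371160909 ≈ -1.0249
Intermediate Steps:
(-360881 + 1813)/(R/346446 + 350331) = (-360881 + 1813)/(387283/346446 + 350331) = -359068/(387283*(1/346446) + 350331) = -359068/(387283/346446 + 350331) = -359068/121371160909/346446 = -359068*346446/121371160909 = -124397672328/121371160909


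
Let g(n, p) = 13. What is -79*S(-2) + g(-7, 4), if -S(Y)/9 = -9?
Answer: -6386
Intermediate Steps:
S(Y) = 81 (S(Y) = -9*(-9) = 81)
-79*S(-2) + g(-7, 4) = -79*81 + 13 = -6399 + 13 = -6386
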